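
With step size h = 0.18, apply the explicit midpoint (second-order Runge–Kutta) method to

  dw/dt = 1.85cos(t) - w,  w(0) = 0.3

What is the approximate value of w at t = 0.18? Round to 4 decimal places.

Midpoint: k1 = f(t_n, w_n); k2 = f(t_n + h/2, w_n + (h/2)·k1); w_{n+1} = w_n + h·k2.
t=0.000000, w=0.300000:
  k1 = f(0.000000, 0.300000) = 1.550000
  k2 = f(0.090000, 0.439500) = 1.403013
  w ← 0.300000 + 0.18·1.403013 = 0.552542
w(0.18) ≈ 0.5525

0.5525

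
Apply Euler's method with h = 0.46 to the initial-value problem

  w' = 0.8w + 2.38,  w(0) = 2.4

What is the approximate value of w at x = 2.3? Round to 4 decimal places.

Euler: w_{n+1} = w_n + h·f(x_n, w_n).
x=0.000000, w=2.400000: f=4.300000 → w ← 2.400000 + 0.46·4.300000 = 4.378000
x=0.460000, w=4.378000: f=5.882400 → w ← 4.378000 + 0.46·5.882400 = 7.083904
x=0.920000, w=7.083904: f=8.047123 → w ← 7.083904 + 0.46·8.047123 = 10.785581
x=1.380000, w=10.785581: f=11.008465 → w ← 10.785581 + 0.46·11.008465 = 15.849474
x=1.840000, w=15.849474: f=15.059579 → w ← 15.849474 + 0.46·15.059579 = 22.776881
w(2.3) ≈ 22.7769

22.7769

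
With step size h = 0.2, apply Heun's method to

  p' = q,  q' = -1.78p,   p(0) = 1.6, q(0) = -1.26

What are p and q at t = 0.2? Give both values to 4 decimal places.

1.2910, -1.7847

Heun on (p,q): k1 = f(t_n, state_n); k2 = f(t_n + h, state_n + h·k1); state_{n+1} = state_n + (h/2)·(k1 + k2).
0.000000: (1.600000, -1.260000)
  k1 = (-1.260000, -2.848000)
  predictor → (1.348000, -1.829600)
  k2 = (-1.829600, -2.399440)
  → (1.291040, -1.784744)
(p(0.2), q(0.2)) ≈ (1.2910, -1.7847)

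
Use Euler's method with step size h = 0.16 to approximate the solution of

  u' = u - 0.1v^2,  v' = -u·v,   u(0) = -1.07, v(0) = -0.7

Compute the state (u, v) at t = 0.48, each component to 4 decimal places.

-1.7087, -1.2134

Euler on (u,v): u_{n+1} = u_n + h·u', v_{n+1} = v_n + h·v'.
0.000000: (-1.070000, -0.700000); f=(-1.119000, -0.749000) → (-1.249040, -0.819840)
0.160000: (-1.249040, -0.819840); f=(-1.316254, -1.024013) → (-1.459641, -0.983682)
0.320000: (-1.459641, -0.983682); f=(-1.556404, -1.435822) → (-1.708665, -1.213414)
(u(0.48), v(0.48)) ≈ (-1.7087, -1.2134)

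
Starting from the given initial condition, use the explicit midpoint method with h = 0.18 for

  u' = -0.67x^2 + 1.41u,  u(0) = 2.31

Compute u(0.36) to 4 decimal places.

Midpoint: k1 = f(x_n, u_n); k2 = f(x_n + h/2, u_n + (h/2)·k1); u_{n+1} = u_n + h·k2.
x=0.000000, u=2.310000:
  k1 = f(0.000000, 2.310000) = 3.257100
  k2 = f(0.090000, 2.603139) = 3.664999
  u ← 2.310000 + 0.18·3.664999 = 2.969700
x=0.180000, u=2.969700:
  k1 = f(0.180000, 2.969700) = 4.165569
  k2 = f(0.270000, 3.344601) = 4.667044
  u ← 2.969700 + 0.18·4.667044 = 3.809768
u(0.36) ≈ 3.8098

3.8098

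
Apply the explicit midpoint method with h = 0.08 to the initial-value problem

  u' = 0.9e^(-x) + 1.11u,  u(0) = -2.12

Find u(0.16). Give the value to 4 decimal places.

Midpoint: k1 = f(x_n, u_n); k2 = f(x_n + h/2, u_n + (h/2)·k1); u_{n+1} = u_n + h·k2.
x=0.000000, u=-2.120000:
  k1 = f(0.000000, -2.120000) = -1.453200
  k2 = f(0.040000, -2.178128) = -1.553012
  u ← -2.120000 + 0.08·(-1.553012) = -2.244241
x=0.080000, u=-2.244241:
  k1 = f(0.080000, -2.244241) = -1.660303
  k2 = f(0.120000, -2.310653) = -1.766596
  u ← -2.244241 + 0.08·(-1.766596) = -2.385569
u(0.16) ≈ -2.3856

-2.3856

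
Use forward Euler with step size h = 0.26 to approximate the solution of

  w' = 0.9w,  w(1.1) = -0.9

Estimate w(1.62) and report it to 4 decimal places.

-1.3705

Euler: w_{n+1} = w_n + h·f(x_n, w_n).
x=1.100000, w=-0.900000: f=-0.810000 → w ← -0.900000 + 0.26·(-0.810000) = -1.110600
x=1.360000, w=-1.110600: f=-0.999540 → w ← -1.110600 + 0.26·(-0.999540) = -1.370480
w(1.62) ≈ -1.3705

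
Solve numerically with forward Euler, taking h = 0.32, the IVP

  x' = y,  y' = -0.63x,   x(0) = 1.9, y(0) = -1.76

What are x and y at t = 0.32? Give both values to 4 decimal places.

Euler on (x,y): x_{n+1} = x_n + h·x', y_{n+1} = y_n + h·y'.
0.000000: (1.900000, -1.760000); f=(-1.760000, -1.197000) → (1.336800, -2.143040)
(x(0.32), y(0.32)) ≈ (1.3368, -2.1430)

1.3368, -2.1430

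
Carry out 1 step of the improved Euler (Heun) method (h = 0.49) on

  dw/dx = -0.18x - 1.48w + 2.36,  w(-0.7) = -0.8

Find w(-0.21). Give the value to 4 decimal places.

Heun: k1 = f(x_n, w_n); k2 = f(x_n + h, w_n + h·k1); w_{n+1} = w_n + (h/2)·(k1 + k2).
x=-0.700000, w=-0.800000:
  k1 = f(-0.700000, -0.800000) = 3.670000
  k2 = f(-0.210000, 0.998300) = 0.920316
  w ← -0.800000 + (0.49/2)·(3.670000 + 0.920316) = 0.324627
w(-0.21) ≈ 0.3246

0.3246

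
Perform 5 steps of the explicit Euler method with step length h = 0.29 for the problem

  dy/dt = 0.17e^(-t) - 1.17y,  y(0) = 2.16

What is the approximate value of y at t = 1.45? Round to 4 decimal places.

0.3331

Euler: y_{n+1} = y_n + h·f(t_n, y_n).
t=0.000000, y=2.160000: f=-2.357200 → y ← 2.160000 + 0.29·(-2.357200) = 1.476412
t=0.290000, y=1.476412: f=-1.600197 → y ← 1.476412 + 0.29·(-1.600197) = 1.012355
t=0.580000, y=1.012355: f=-1.089272 → y ← 1.012355 + 0.29·(-1.089272) = 0.696466
t=0.870000, y=0.696466: f=-0.743643 → y ← 0.696466 + 0.29·(-0.743643) = 0.480809
t=1.160000, y=0.480809: f=-0.509254 → y ← 0.480809 + 0.29·(-0.509254) = 0.333126
y(1.45) ≈ 0.3331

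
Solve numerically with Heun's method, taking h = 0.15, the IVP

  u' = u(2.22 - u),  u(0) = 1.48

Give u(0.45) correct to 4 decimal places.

1.8718

Heun: k1 = f(x_n, u_n); k2 = f(x_n + h, u_n + h·k1); u_{n+1} = u_n + (h/2)·(k1 + k2).
x=0.000000, u=1.480000:
  k1 = f(0.000000, 1.480000) = 1.095200
  k2 = f(0.150000, 1.644280) = 0.946645
  u ← 1.480000 + (0.15/2)·(1.095200 + 0.946645) = 1.633138
x=0.150000, u=1.633138:
  k1 = f(0.150000, 1.633138) = 0.958426
  k2 = f(0.300000, 1.776902) = 0.787341
  u ← 1.633138 + (0.15/2)·(0.958426 + 0.787341) = 1.764071
x=0.300000, u=1.764071:
  k1 = f(0.300000, 1.764071) = 0.804291
  k2 = f(0.450000, 1.884715) = 0.631917
  u ← 1.764071 + (0.15/2)·(0.804291 + 0.631917) = 1.871787
u(0.45) ≈ 1.8718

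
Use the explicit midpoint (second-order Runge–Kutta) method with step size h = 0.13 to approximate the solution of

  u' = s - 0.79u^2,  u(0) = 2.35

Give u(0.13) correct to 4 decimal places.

1.9199

Midpoint: k1 = f(s_n, u_n); k2 = f(s_n + h/2, u_n + (h/2)·k1); u_{n+1} = u_n + h·k2.
s=0.000000, u=2.350000:
  k1 = f(0.000000, 2.350000) = -4.362775
  k2 = f(0.065000, 2.066420) = -3.308371
  u ← 2.350000 + 0.13·(-3.308371) = 1.919912
u(0.13) ≈ 1.9199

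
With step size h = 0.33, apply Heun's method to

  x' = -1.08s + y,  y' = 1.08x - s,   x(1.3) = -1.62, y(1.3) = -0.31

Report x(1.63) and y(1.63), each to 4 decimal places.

Heun on (x,y): k1 = f(s_n, state_n); k2 = f(s_n + h, state_n + h·k1); state_{n+1} = state_n + (h/2)·(k1 + k2).
1.300000: (-1.620000, -0.310000)
  k1 = (-1.714000, -3.049600)
  predictor → (-2.185620, -1.316368)
  k2 = (-3.076768, -3.990470)
  → (-2.410477, -1.471611)
(x(1.63), y(1.63)) ≈ (-2.4105, -1.4716)

-2.4105, -1.4716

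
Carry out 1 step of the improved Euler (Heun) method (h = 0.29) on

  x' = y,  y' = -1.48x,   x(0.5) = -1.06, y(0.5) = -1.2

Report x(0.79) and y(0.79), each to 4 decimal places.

Heun on (x,y): k1 = f(t_n, state_n); k2 = f(t_n + h, state_n + h·k1); state_{n+1} = state_n + (h/2)·(k1 + k2).
0.500000: (-1.060000, -1.200000)
  k1 = (-1.200000, 1.568800)
  predictor → (-1.408000, -0.745048)
  k2 = (-0.745048, 2.083840)
  → (-1.342032, -0.670367)
(x(0.79), y(0.79)) ≈ (-1.3420, -0.6704)

-1.3420, -0.6704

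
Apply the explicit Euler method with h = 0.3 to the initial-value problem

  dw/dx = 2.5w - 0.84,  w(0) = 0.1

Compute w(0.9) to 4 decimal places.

Euler: w_{n+1} = w_n + h·f(x_n, w_n).
x=0.000000, w=0.100000: f=-0.590000 → w ← 0.100000 + 0.3·(-0.590000) = -0.077000
x=0.300000, w=-0.077000: f=-1.032500 → w ← -0.077000 + 0.3·(-1.032500) = -0.386750
x=0.600000, w=-0.386750: f=-1.806875 → w ← -0.386750 + 0.3·(-1.806875) = -0.928812
w(0.9) ≈ -0.9288

-0.9288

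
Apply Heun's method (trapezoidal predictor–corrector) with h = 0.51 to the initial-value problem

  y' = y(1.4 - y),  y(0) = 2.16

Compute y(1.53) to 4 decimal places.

Heun: k1 = f(t_n, y_n); k2 = f(t_n + h, y_n + h·k1); y_{n+1} = y_n + (h/2)·(k1 + k2).
t=0.000000, y=2.160000:
  k1 = f(0.000000, 2.160000) = -1.641600
  k2 = f(0.510000, 1.322784) = 0.102140
  y ← 2.160000 + (0.51/2)·(-1.641600 + 0.102140) = 1.767438
t=0.510000, y=1.767438:
  k1 = f(0.510000, 1.767438) = -0.649423
  k2 = f(1.020000, 1.436232) = -0.052037
  y ← 1.767438 + (0.51/2)·(-0.649423 + (-0.052037)) = 1.588565
t=1.020000, y=1.588565:
  k1 = f(1.020000, 1.588565) = -0.299548
  k2 = f(1.530000, 1.435796) = -0.051395
  y ← 1.588565 + (0.51/2)·(-0.299548 + (-0.051395)) = 1.499075
y(1.53) ≈ 1.4991

1.4991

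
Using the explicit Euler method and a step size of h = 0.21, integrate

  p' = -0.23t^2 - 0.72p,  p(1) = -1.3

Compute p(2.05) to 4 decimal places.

Euler: p_{n+1} = p_n + h·f(t_n, p_n).
t=1.000000, p=-1.300000: f=0.706000 → p ← -1.300000 + 0.21·0.706000 = -1.151740
t=1.210000, p=-1.151740: f=0.492510 → p ← -1.151740 + 0.21·0.492510 = -1.048313
t=1.420000, p=-1.048313: f=0.291013 → p ← -1.048313 + 0.21·0.291013 = -0.987200
t=1.630000, p=-0.987200: f=0.099697 → p ← -0.987200 + 0.21·0.099697 = -0.966264
t=1.840000, p=-0.966264: f=-0.082978 → p ← -0.966264 + 0.21·(-0.082978) = -0.983689
p(2.05) ≈ -0.9837

-0.9837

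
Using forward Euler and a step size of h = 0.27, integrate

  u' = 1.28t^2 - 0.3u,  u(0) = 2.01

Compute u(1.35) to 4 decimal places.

Euler: u_{n+1} = u_n + h·f(t_n, u_n).
t=0.000000, u=2.010000: f=-0.603000 → u ← 2.010000 + 0.27·(-0.603000) = 1.847190
t=0.270000, u=1.847190: f=-0.460845 → u ← 1.847190 + 0.27·(-0.460845) = 1.722762
t=0.540000, u=1.722762: f=-0.143581 → u ← 1.722762 + 0.27·(-0.143581) = 1.683995
t=0.810000, u=1.683995: f=0.334609 → u ← 1.683995 + 0.27·0.334609 = 1.774340
t=1.080000, u=1.774340: f=0.960690 → u ← 1.774340 + 0.27·0.960690 = 2.033726
u(1.35) ≈ 2.0337

2.0337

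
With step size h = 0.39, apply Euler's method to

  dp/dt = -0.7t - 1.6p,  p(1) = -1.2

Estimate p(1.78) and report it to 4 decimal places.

Euler: p_{n+1} = p_n + h·f(t_n, p_n).
t=1.000000, p=-1.200000: f=1.220000 → p ← -1.200000 + 0.39·1.220000 = -0.724200
t=1.390000, p=-0.724200: f=0.185720 → p ← -0.724200 + 0.39·0.185720 = -0.651769
p(1.78) ≈ -0.6518

-0.6518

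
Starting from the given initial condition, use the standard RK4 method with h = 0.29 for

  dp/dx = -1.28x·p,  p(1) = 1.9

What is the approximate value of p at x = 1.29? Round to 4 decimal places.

1.2423

RK4: k1 = f(x_n, p_n); k2 = f(x_n + h/2, p_n + (h/2)·k1); k3 = f(x_n + h/2, p_n + (h/2)·k2); k4 = f(x_n + h, p_n + h·k3); p_{n+1} = p_n + (h/6)·(k1 + 2k2 + 2k3 + k4).
x=1.000000, p=1.900000:
  k1 = f(1.000000, 1.900000) = -2.432000
  k2 = f(1.145000, 1.547360) = -2.267811
  k3 = f(1.145000, 1.571167) = -2.302703
  k4 = f(1.290000, 1.232216) = -2.034635
  p ← 1.900000 + (0.29/6)·(k1 + 2k2 + 2k3 + k4) = 1.242296
p(1.29) ≈ 1.2423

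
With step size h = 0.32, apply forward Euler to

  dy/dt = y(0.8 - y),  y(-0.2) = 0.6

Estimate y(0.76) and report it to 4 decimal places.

Euler: y_{n+1} = y_n + h·f(t_n, y_n).
t=-0.200000, y=0.600000: f=0.120000 → y ← 0.600000 + 0.32·0.120000 = 0.638400
t=0.120000, y=0.638400: f=0.103165 → y ← 0.638400 + 0.32·0.103165 = 0.671413
t=0.440000, y=0.671413: f=0.086335 → y ← 0.671413 + 0.32·0.086335 = 0.699040
y(0.76) ≈ 0.6990

0.6990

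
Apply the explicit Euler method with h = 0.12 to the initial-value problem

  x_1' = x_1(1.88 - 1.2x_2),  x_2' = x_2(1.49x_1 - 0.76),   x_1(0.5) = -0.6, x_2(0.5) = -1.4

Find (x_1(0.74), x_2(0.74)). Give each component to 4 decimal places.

-1.1879, -0.8480

Euler on (x_1,x_2): x_1_{n+1} = x_1_n + h·x_1', x_2_{n+1} = x_2_n + h·x_2'.
0.500000: (-0.600000, -1.400000); f=(-2.136000, 2.315600) → (-0.856320, -1.122128)
0.620000: (-0.856320, -1.122128); f=(-2.762962, 2.284559) → (-1.187875, -0.847981)
(x_1(0.74), x_2(0.74)) ≈ (-1.1879, -0.8480)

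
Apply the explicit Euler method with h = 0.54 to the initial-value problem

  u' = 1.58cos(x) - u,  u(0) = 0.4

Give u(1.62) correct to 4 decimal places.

0.9582

Euler: u_{n+1} = u_n + h·f(x_n, u_n).
x=0.000000, u=0.400000: f=1.180000 → u ← 0.400000 + 0.54·1.180000 = 1.037200
x=0.540000, u=1.037200: f=0.317980 → u ← 1.037200 + 0.54·0.317980 = 1.208909
x=1.080000, u=1.208909: f=-0.464210 → u ← 1.208909 + 0.54·(-0.464210) = 0.958236
u(1.62) ≈ 0.9582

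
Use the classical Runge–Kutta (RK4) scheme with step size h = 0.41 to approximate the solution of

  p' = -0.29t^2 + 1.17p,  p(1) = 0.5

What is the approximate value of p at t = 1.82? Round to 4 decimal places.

RK4: k1 = f(t_n, p_n); k2 = f(t_n + h/2, p_n + (h/2)·k1); k3 = f(t_n + h/2, p_n + (h/2)·k2); k4 = f(t_n + h, p_n + h·k3); p_{n+1} = p_n + (h/6)·(k1 + 2k2 + 2k3 + k4).
t=1.000000, p=0.500000:
  k1 = f(1.000000, 0.500000) = 0.295000
  k2 = f(1.205000, 0.560475) = 0.234668
  k3 = f(1.205000, 0.548107) = 0.220198
  k4 = f(1.410000, 0.590281) = 0.114080
  p ← 0.500000 + (0.41/6)·(k1 + 2k2 + 2k3 + k4) = 0.590119
t=1.410000, p=0.590119:
  k1 = f(1.410000, 0.590119) = 0.113890
  k2 = f(1.615000, 0.613466) = -0.038630
  k3 = f(1.615000, 0.582200) = -0.075211
  k4 = f(1.820000, 0.559282) = -0.306236
  p ← 0.590119 + (0.41/6)·(k1 + 2k2 + 2k3 + k4) = 0.561417
p(1.82) ≈ 0.5614

0.5614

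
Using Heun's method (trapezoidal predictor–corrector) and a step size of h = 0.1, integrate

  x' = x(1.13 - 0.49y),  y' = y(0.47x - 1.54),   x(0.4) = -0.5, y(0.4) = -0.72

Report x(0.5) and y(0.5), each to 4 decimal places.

-0.5778, -0.6025

Heun on (x,y): k1 = f(t_n, state_n); k2 = f(t_n + h, state_n + h·k1); state_{n+1} = state_n + (h/2)·(k1 + k2).
0.400000: (-0.500000, -0.720000)
  k1 = (-0.741400, 1.278000)
  predictor → (-0.574140, -0.592200)
  k2 = (-0.815381, 1.071791)
  → (-0.577839, -0.602510)
(x(0.5), y(0.5)) ≈ (-0.5778, -0.6025)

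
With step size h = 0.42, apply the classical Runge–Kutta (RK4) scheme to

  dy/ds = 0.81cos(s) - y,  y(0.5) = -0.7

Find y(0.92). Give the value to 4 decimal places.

RK4: k1 = f(s_n, y_n); k2 = f(s_n + h/2, y_n + (h/2)·k1); k3 = f(s_n + h/2, y_n + (h/2)·k2); k4 = f(s_n + h, y_n + h·k3); y_{n+1} = y_n + (h/6)·(k1 + 2k2 + 2k3 + k4).
s=0.500000, y=-0.700000:
  k1 = f(0.500000, -0.700000) = 1.410842
  k2 = f(0.710000, -0.403723) = 1.017996
  k3 = f(0.710000, -0.486221) = 1.100494
  k4 = f(0.920000, -0.237793) = 0.728507
  y ← -0.700000 + (0.42/6)·(k1 + 2k2 + 2k3 + k4) = -0.253657
y(0.92) ≈ -0.2537

-0.2537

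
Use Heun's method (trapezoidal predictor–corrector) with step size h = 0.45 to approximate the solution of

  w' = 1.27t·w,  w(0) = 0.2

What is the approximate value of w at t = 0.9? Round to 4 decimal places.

Heun: k1 = f(t_n, w_n); k2 = f(t_n + h, w_n + h·k1); w_{n+1} = w_n + (h/2)·(k1 + k2).
t=0.000000, w=0.200000:
  k1 = f(0.000000, 0.200000) = 0.000000
  k2 = f(0.450000, 0.200000) = 0.114300
  w ← 0.200000 + (0.45/2)·(0.000000 + 0.114300) = 0.225718
t=0.450000, w=0.225718:
  k1 = f(0.450000, 0.225718) = 0.128998
  k2 = f(0.900000, 0.283766) = 0.324345
  w ← 0.225718 + (0.45/2)·(0.128998 + 0.324345) = 0.327720
w(0.9) ≈ 0.3277

0.3277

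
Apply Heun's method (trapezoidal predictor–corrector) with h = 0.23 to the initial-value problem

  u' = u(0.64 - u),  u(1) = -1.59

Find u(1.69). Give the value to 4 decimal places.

-65.9306

Heun: k1 = f(t_n, u_n); k2 = f(t_n + h, u_n + h·k1); u_{n+1} = u_n + (h/2)·(k1 + k2).
t=1.000000, u=-1.590000:
  k1 = f(1.000000, -1.590000) = -3.545700
  k2 = f(1.230000, -2.405511) = -7.326010
  u ← -1.590000 + (0.23/2)·(-3.545700 + (-7.326010)) = -2.840247
t=1.230000, u=-2.840247:
  k1 = f(1.230000, -2.840247) = -9.884759
  k2 = f(1.460000, -5.113741) = -29.423144
  u ← -2.840247 + (0.23/2)·(-9.884759 + (-29.423144)) = -7.360656
t=1.460000, u=-7.360656:
  k1 = f(1.460000, -7.360656) = -58.890069
  k2 = f(1.690000, -20.905371) = -450.413994
  u ← -7.360656 + (0.23/2)·(-58.890069 + (-450.413994)) = -65.930623
u(1.69) ≈ -65.9306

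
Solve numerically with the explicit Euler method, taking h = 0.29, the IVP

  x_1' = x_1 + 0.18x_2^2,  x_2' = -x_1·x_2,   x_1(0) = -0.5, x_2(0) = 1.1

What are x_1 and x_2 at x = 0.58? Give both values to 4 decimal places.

-0.6678, 1.4720

Euler on (x_1,x_2): x_1_{n+1} = x_1_n + h·x_1', x_2_{n+1} = x_2_n + h·x_2'.
0.000000: (-0.500000, 1.100000); f=(-0.282200, 0.550000) → (-0.581838, 1.259500)
0.290000: (-0.581838, 1.259500); f=(-0.296297, 0.732825) → (-0.667764, 1.472019)
(x_1(0.58), x_2(0.58)) ≈ (-0.6678, 1.4720)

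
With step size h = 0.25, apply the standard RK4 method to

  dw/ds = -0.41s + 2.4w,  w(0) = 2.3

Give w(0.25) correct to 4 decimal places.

RK4: k1 = f(s_n, w_n); k2 = f(s_n + h/2, w_n + (h/2)·k1); k3 = f(s_n + h/2, w_n + (h/2)·k2); k4 = f(s_n + h, w_n + h·k3); w_{n+1} = w_n + (h/6)·(k1 + 2k2 + 2k3 + k4).
s=0.000000, w=2.300000:
  k1 = f(0.000000, 2.300000) = 5.520000
  k2 = f(0.125000, 2.990000) = 7.124750
  k3 = f(0.125000, 3.190594) = 7.606175
  k4 = f(0.250000, 4.201544) = 9.981205
  w ← 2.300000 + (0.25/6)·(k1 + 2k2 + 2k3 + k4) = 4.173461
w(0.25) ≈ 4.1735

4.1735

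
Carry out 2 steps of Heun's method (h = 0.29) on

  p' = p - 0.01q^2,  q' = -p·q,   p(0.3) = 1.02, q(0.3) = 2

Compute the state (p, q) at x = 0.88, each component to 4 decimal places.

Heun on (p,q): k1 = f(x_n, state_n); k2 = f(x_n + h, state_n + h·k1); state_{n+1} = state_n + (h/2)·(k1 + k2).
0.300000: (1.020000, 2.000000)
  k1 = (0.980000, -2.040000)
  predictor → (1.304200, 1.408400)
  k2 = (1.284364, -1.836835)
  → (1.348333, 1.437859)
0.590000: (1.348333, 1.437859)
  k1 = (1.327658, -1.938712)
  predictor → (1.733354, 0.875632)
  k2 = (1.725686, -1.517781)
  → (1.791068, 0.936667)
(p(0.88), q(0.88)) ≈ (1.7911, 0.9367)

1.7911, 0.9367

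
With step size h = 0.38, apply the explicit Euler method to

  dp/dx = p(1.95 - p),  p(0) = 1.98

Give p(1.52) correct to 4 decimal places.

1.9501

Euler: p_{n+1} = p_n + h·f(x_n, p_n).
x=0.000000, p=1.980000: f=-0.059400 → p ← 1.980000 + 0.38·(-0.059400) = 1.957428
x=0.380000, p=1.957428: f=-0.014540 → p ← 1.957428 + 0.38·(-0.014540) = 1.951903
x=0.760000, p=1.951903: f=-0.003714 → p ← 1.951903 + 0.38·(-0.003714) = 1.950491
x=1.140000, p=1.950491: f=-0.000959 → p ← 1.950491 + 0.38·(-0.000959) = 1.950127
p(1.52) ≈ 1.9501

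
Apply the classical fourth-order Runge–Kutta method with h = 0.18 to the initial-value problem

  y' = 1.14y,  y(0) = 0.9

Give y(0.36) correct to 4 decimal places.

1.3567

RK4: k1 = f(t_n, y_n); k2 = f(t_n + h/2, y_n + (h/2)·k1); k3 = f(t_n + h/2, y_n + (h/2)·k2); k4 = f(t_n + h, y_n + h·k3); y_{n+1} = y_n + (h/6)·(k1 + 2k2 + 2k3 + k4).
t=0.000000, y=0.900000:
  k1 = f(0.000000, 0.900000) = 1.026000
  k2 = f(0.090000, 0.992340) = 1.131268
  k3 = f(0.090000, 1.001814) = 1.142068
  k4 = f(0.180000, 1.105572) = 1.260352
  y ← 0.900000 + (0.18/6)·(k1 + 2k2 + 2k3 + k4) = 1.104991
t=0.180000, y=1.104991:
  k1 = f(0.180000, 1.104991) = 1.259689
  k2 = f(0.270000, 1.218363) = 1.388934
  k3 = f(0.270000, 1.229995) = 1.402194
  k4 = f(0.360000, 1.357386) = 1.547420
  y ← 1.104991 + (0.18/6)·(k1 + 2k2 + 2k3 + k4) = 1.356672
y(0.36) ≈ 1.3567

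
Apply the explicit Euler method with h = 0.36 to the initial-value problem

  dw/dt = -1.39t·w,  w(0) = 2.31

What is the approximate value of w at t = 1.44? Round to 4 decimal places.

Euler: w_{n+1} = w_n + h·f(t_n, w_n).
t=0.000000, w=2.310000: f=0.000000 → w ← 2.310000 + 0.36·0.000000 = 2.310000
t=0.360000, w=2.310000: f=-1.155924 → w ← 2.310000 + 0.36·(-1.155924) = 1.893867
t=0.720000, w=1.893867: f=-1.895382 → w ← 1.893867 + 0.36·(-1.895382) = 1.211530
t=1.080000, w=1.211530: f=-1.818748 → w ← 1.211530 + 0.36·(-1.818748) = 0.556780
w(1.44) ≈ 0.5568

0.5568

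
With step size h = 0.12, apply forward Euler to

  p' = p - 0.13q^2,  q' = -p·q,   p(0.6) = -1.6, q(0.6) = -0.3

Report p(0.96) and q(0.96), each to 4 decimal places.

-2.2548, -0.5394

Euler on (p,q): p_{n+1} = p_n + h·p', q_{n+1} = q_n + h·q'.
0.600000: (-1.600000, -0.300000); f=(-1.611700, -0.480000) → (-1.793404, -0.357600)
0.720000: (-1.793404, -0.357600); f=(-1.810028, -0.641321) → (-2.010607, -0.434559)
0.840000: (-2.010607, -0.434559); f=(-2.035157, -0.873727) → (-2.254826, -0.539406)
(p(0.96), q(0.96)) ≈ (-2.2548, -0.5394)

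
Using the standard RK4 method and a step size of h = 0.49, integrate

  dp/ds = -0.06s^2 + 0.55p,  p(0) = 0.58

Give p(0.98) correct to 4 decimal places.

RK4: k1 = f(s_n, p_n); k2 = f(s_n + h/2, p_n + (h/2)·k1); k3 = f(s_n + h/2, p_n + (h/2)·k2); k4 = f(s_n + h, p_n + h·k3); p_{n+1} = p_n + (h/6)·(k1 + 2k2 + 2k3 + k4).
s=0.000000, p=0.580000:
  k1 = f(0.000000, 0.580000) = 0.319000
  k2 = f(0.245000, 0.658155) = 0.358384
  k3 = f(0.245000, 0.667804) = 0.363691
  k4 = f(0.490000, 0.758208) = 0.402609
  p ← 0.580000 + (0.49/6)·(k1 + 2k2 + 2k3 + k4) = 0.756870
s=0.490000, p=0.756870:
  k1 = f(0.490000, 0.756870) = 0.401873
  k2 = f(0.735000, 0.855329) = 0.438017
  k3 = f(0.735000, 0.864184) = 0.442888
  k4 = f(0.980000, 0.973885) = 0.478013
  p ← 0.756870 + (0.49/6)·(k1 + 2k2 + 2k3 + k4) = 0.972609
p(0.98) ≈ 0.9726

0.9726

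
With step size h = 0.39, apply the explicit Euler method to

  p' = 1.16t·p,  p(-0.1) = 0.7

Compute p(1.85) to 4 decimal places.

2.4362

Euler: p_{n+1} = p_n + h·f(t_n, p_n).
t=-0.100000, p=0.700000: f=-0.081200 → p ← 0.700000 + 0.39·(-0.081200) = 0.668332
t=0.290000, p=0.668332: f=0.224827 → p ← 0.668332 + 0.39·0.224827 = 0.756014
t=0.680000, p=0.756014: f=0.596344 → p ← 0.756014 + 0.39·0.596344 = 0.988589
t=1.070000, p=0.988589: f=1.227036 → p ← 0.988589 + 0.39·1.227036 = 1.467133
t=1.460000, p=1.467133: f=2.484736 → p ← 1.467133 + 0.39·2.484736 = 2.436180
p(1.85) ≈ 2.4362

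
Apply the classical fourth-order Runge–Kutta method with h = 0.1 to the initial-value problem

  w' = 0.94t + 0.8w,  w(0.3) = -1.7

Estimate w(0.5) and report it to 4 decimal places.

-1.9140

RK4: k1 = f(t_n, w_n); k2 = f(t_n + h/2, w_n + (h/2)·k1); k3 = f(t_n + h/2, w_n + (h/2)·k2); k4 = f(t_n + h, w_n + h·k3); w_{n+1} = w_n + (h/6)·(k1 + 2k2 + 2k3 + k4).
t=0.300000, w=-1.700000:
  k1 = f(0.300000, -1.700000) = -1.078000
  k2 = f(0.350000, -1.753900) = -1.074120
  k3 = f(0.350000, -1.753706) = -1.073965
  k4 = f(0.400000, -1.807396) = -1.069917
  w ← -1.700000 + (0.1/6)·(k1 + 2k2 + 2k3 + k4) = -1.807401
t=0.400000, w=-1.807401:
  k1 = f(0.400000, -1.807401) = -1.069921
  k2 = f(0.450000, -1.860898) = -1.065718
  k3 = f(0.450000, -1.860687) = -1.065550
  k4 = f(0.500000, -1.913956) = -1.061165
  w ← -1.807401 + (0.1/6)·(k1 + 2k2 + 2k3 + k4) = -1.913962
w(0.5) ≈ -1.9140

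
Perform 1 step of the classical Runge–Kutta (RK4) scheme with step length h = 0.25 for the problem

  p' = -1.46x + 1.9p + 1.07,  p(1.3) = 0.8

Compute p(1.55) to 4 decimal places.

RK4: k1 = f(x_n, p_n); k2 = f(x_n + h/2, p_n + (h/2)·k1); k3 = f(x_n + h/2, p_n + (h/2)·k2); k4 = f(x_n + h, p_n + h·k3); p_{n+1} = p_n + (h/6)·(k1 + 2k2 + 2k3 + k4).
x=1.300000, p=0.800000:
  k1 = f(1.300000, 0.800000) = 0.692000
  k2 = f(1.425000, 0.886500) = 0.673850
  k3 = f(1.425000, 0.884231) = 0.669539
  k4 = f(1.550000, 0.967385) = 0.645031
  p ← 0.800000 + (0.25/6)·(k1 + 2k2 + 2k3 + k4) = 0.967659
p(1.55) ≈ 0.9677

0.9677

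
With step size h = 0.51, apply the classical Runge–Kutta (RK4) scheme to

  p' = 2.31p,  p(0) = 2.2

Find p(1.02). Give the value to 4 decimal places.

RK4: k1 = f(t_n, p_n); k2 = f(t_n + h/2, p_n + (h/2)·k1); k3 = f(t_n + h/2, p_n + (h/2)·k2); k4 = f(t_n + h, p_n + h·k3); p_{n+1} = p_n + (h/6)·(k1 + 2k2 + 2k3 + k4).
t=0.000000, p=2.200000:
  k1 = f(0.000000, 2.200000) = 5.082000
  k2 = f(0.255000, 3.495910) = 8.075552
  k3 = f(0.255000, 4.259266) = 9.838904
  k4 = f(0.510000, 7.217841) = 16.673213
  p ← 2.200000 + (0.51/6)·(k1 + 2k2 + 2k3 + k4) = 7.094651
t=0.510000, p=7.094651:
  k1 = f(0.510000, 7.094651) = 16.388643
  k2 = f(0.765000, 11.273755) = 26.042373
  k3 = f(0.765000, 13.735456) = 31.728903
  k4 = f(1.020000, 23.276391) = 53.768463
  p ← 7.094651 + (0.51/6)·(k1 + 2k2 + 2k3 + k4) = 22.879122
p(1.02) ≈ 22.8791

22.8791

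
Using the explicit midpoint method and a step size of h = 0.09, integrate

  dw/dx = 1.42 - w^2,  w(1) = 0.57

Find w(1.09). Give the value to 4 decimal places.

Midpoint: k1 = f(x_n, w_n); k2 = f(x_n + h/2, w_n + (h/2)·k1); w_{n+1} = w_n + h·k2.
x=1.000000, w=0.570000:
  k1 = f(1.000000, 0.570000) = 1.095100
  k2 = f(1.045000, 0.619279) = 1.036493
  w ← 0.570000 + 0.09·1.036493 = 0.663284
w(1.09) ≈ 0.6633

0.6633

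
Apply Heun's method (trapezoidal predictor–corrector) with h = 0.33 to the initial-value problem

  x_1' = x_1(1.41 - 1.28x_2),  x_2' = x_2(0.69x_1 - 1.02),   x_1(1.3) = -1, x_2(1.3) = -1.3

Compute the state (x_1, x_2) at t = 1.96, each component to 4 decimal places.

Heun on (x_1,x_2): k1 = f(t_n, state_n); k2 = f(t_n + h, state_n + h·k1); state_{n+1} = state_n + (h/2)·(k1 + k2).
1.300000: (-1.000000, -1.300000)
  k1 = (-3.074000, 2.223000)
  predictor → (-2.014420, -0.566410)
  k2 = (-4.300796, 1.365020)
  → (-2.216841, -0.707977)
1.630000: (-2.216841, -0.707977)
  k1 = (-5.134671, 1.805072)
  predictor → (-3.911283, -0.112303)
  k2 = (-6.077147, 0.417631)
  → (-4.066791, -0.341231)
(x_1(1.96), x_2(1.96)) ≈ (-4.0668, -0.3412)

-4.0668, -0.3412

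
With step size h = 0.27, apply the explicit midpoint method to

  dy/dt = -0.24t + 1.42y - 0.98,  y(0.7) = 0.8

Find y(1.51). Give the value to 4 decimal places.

Midpoint: k1 = f(t_n, y_n); k2 = f(t_n + h/2, y_n + (h/2)·k1); y_{n+1} = y_n + h·k2.
t=0.700000, y=0.800000:
  k1 = f(0.700000, 0.800000) = -0.012000
  k2 = f(0.835000, 0.798380) = -0.046700
  y ← 0.800000 + 0.27·(-0.046700) = 0.787391
t=0.970000, y=0.787391:
  k1 = f(0.970000, 0.787391) = -0.094705
  k2 = f(1.105000, 0.774606) = -0.145260
  y ← 0.787391 + 0.27·(-0.145260) = 0.748171
t=1.240000, y=0.748171:
  k1 = f(1.240000, 0.748171) = -0.215198
  k2 = f(1.375000, 0.719119) = -0.288851
  y ← 0.748171 + 0.27·(-0.288851) = 0.670181
y(1.51) ≈ 0.6702

0.6702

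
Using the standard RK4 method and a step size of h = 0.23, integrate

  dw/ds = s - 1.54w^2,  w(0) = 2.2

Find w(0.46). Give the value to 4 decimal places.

0.9263

RK4: k1 = f(s_n, w_n); k2 = f(s_n + h/2, w_n + (h/2)·k1); k3 = f(s_n + h/2, w_n + (h/2)·k2); k4 = f(s_n + h, w_n + h·k3); w_{n+1} = w_n + (h/6)·(k1 + 2k2 + 2k3 + k4).
s=0.000000, w=2.200000:
  k1 = f(0.000000, 2.200000) = -7.453600
  k2 = f(0.115000, 1.342836) = -2.661941
  k3 = f(0.115000, 1.893877) = -5.408625
  k4 = f(0.230000, 0.956016) = -1.177510
  w ← 2.200000 + (0.23/6)·(k1 + 2k2 + 2k3 + k4) = 1.250397
s=0.230000, w=1.250397:
  k1 = f(0.230000, 1.250397) = -2.177780
  k2 = f(0.345000, 0.999953) = -1.194854
  k3 = f(0.345000, 1.112989) = -1.562667
  k4 = f(0.460000, 0.890984) = -0.762533
  w ← 1.250397 + (0.23/6)·(k1 + 2k2 + 2k3 + k4) = 0.926275
w(0.46) ≈ 0.9263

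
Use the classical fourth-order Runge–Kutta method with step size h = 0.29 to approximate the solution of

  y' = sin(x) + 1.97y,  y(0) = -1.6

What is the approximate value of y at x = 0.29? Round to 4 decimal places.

RK4: k1 = f(x_n, y_n); k2 = f(x_n + h/2, y_n + (h/2)·k1); k3 = f(x_n + h/2, y_n + (h/2)·k2); k4 = f(x_n + h, y_n + h·k3); y_{n+1} = y_n + (h/6)·(k1 + 2k2 + 2k3 + k4).
x=0.000000, y=-1.600000:
  k1 = f(0.000000, -1.600000) = -3.152000
  k2 = f(0.145000, -2.057040) = -3.907876
  k3 = f(0.145000, -2.166642) = -4.123792
  k4 = f(0.290000, -2.795900) = -5.221970
  y ← -1.600000 + (0.29/6)·(k1 + 2k2 + 2k3 + k4) = -2.781137
y(0.29) ≈ -2.7811

-2.7811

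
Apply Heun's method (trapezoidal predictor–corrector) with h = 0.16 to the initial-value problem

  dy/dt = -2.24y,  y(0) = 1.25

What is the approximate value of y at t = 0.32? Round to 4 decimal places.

Heun: k1 = f(t_n, y_n); k2 = f(t_n + h, y_n + h·k1); y_{n+1} = y_n + (h/2)·(k1 + k2).
t=0.000000, y=1.250000:
  k1 = f(0.000000, 1.250000) = -2.800000
  k2 = f(0.160000, 0.802000) = -1.796480
  y ← 1.250000 + (0.16/2)·(-2.800000 + (-1.796480)) = 0.882282
t=0.160000, y=0.882282:
  k1 = f(0.160000, 0.882282) = -1.976311
  k2 = f(0.320000, 0.566072) = -1.268001
  y ← 0.882282 + (0.16/2)·(-1.976311 + (-1.268001)) = 0.622737
y(0.32) ≈ 0.6227

0.6227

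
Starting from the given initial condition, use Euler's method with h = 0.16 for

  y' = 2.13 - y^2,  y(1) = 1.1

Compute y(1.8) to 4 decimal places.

1.4400

Euler: y_{n+1} = y_n + h·f(t_n, y_n).
t=1.000000, y=1.100000: f=0.920000 → y ← 1.100000 + 0.16·0.920000 = 1.247200
t=1.160000, y=1.247200: f=0.574492 → y ← 1.247200 + 0.16·0.574492 = 1.339119
t=1.320000, y=1.339119: f=0.336761 → y ← 1.339119 + 0.16·0.336761 = 1.393001
t=1.480000, y=1.393001: f=0.189550 → y ← 1.393001 + 0.16·0.189550 = 1.423328
t=1.640000, y=1.423328: f=0.104136 → y ← 1.423328 + 0.16·0.104136 = 1.439990
y(1.8) ≈ 1.4400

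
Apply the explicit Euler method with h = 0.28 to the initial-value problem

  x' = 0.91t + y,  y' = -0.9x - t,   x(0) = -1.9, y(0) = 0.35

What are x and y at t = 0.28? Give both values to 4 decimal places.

Euler on (x,y): x_{n+1} = x_n + h·x', y_{n+1} = y_n + h·y'.
0.000000: (-1.900000, 0.350000); f=(0.350000, 1.710000) → (-1.802000, 0.828800)
(x(0.28), y(0.28)) ≈ (-1.8020, 0.8288)

-1.8020, 0.8288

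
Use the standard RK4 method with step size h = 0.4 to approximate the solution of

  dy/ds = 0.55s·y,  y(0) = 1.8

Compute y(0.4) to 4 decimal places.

1.8810

RK4: k1 = f(s_n, y_n); k2 = f(s_n + h/2, y_n + (h/2)·k1); k3 = f(s_n + h/2, y_n + (h/2)·k2); k4 = f(s_n + h, y_n + h·k3); y_{n+1} = y_n + (h/6)·(k1 + 2k2 + 2k3 + k4).
s=0.000000, y=1.800000:
  k1 = f(0.000000, 1.800000) = 0.000000
  k2 = f(0.200000, 1.800000) = 0.198000
  k3 = f(0.200000, 1.839600) = 0.202356
  k4 = f(0.400000, 1.880942) = 0.413807
  y ← 1.800000 + (0.4/6)·(k1 + 2k2 + 2k3 + k4) = 1.880968
y(0.4) ≈ 1.8810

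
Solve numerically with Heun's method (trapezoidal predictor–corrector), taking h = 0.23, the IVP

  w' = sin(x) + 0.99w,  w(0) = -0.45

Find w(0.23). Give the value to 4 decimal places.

-0.5379

Heun: k1 = f(x_n, w_n); k2 = f(x_n + h, w_n + h·k1); w_{n+1} = w_n + (h/2)·(k1 + k2).
x=0.000000, w=-0.450000:
  k1 = f(0.000000, -0.450000) = -0.445500
  k2 = f(0.230000, -0.552465) = -0.318963
  w ← -0.450000 + (0.23/2)·(-0.445500 + (-0.318963)) = -0.537913
w(0.23) ≈ -0.5379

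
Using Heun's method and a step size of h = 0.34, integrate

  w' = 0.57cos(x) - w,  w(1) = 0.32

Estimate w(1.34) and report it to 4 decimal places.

0.2864

Heun: k1 = f(x_n, w_n); k2 = f(x_n + h, w_n + h·k1); w_{n+1} = w_n + (h/2)·(k1 + k2).
x=1.000000, w=0.320000:
  k1 = f(1.000000, 0.320000) = -0.012028
  k2 = f(1.340000, 0.315911) = -0.185521
  w ← 0.320000 + (0.34/2)·(-0.012028 + (-0.185521)) = 0.286417
w(1.34) ≈ 0.2864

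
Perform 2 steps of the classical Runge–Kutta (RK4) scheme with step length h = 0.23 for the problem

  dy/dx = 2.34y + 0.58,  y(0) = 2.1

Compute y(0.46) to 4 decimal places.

RK4: k1 = f(x_n, y_n); k2 = f(x_n + h/2, y_n + (h/2)·k1); k3 = f(x_n + h/2, y_n + (h/2)·k2); k4 = f(x_n + h, y_n + h·k3); y_{n+1} = y_n + (h/6)·(k1 + 2k2 + 2k3 + k4).
x=0.000000, y=2.100000:
  k1 = f(0.000000, 2.100000) = 5.494000
  k2 = f(0.115000, 2.731810) = 6.972435
  k3 = f(0.115000, 2.901830) = 7.370282
  k4 = f(0.230000, 3.795165) = 9.460686
  y ← 2.100000 + (0.23/6)·(k1 + 2k2 + 2k3 + k4) = 3.772871
x=0.230000, y=3.772871:
  k1 = f(0.230000, 3.772871) = 9.408519
  k2 = f(0.345000, 4.854851) = 11.940351
  k3 = f(0.345000, 5.146012) = 12.621667
  k4 = f(0.460000, 6.675855) = 16.201500
  y ← 3.772871 + (0.23/6)·(k1 + 2k2 + 2k3 + k4) = 6.637677
y(0.46) ≈ 6.6377

6.6377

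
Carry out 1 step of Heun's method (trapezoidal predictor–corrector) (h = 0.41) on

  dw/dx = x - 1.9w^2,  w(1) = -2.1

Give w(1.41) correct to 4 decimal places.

Heun: k1 = f(x_n, w_n); k2 = f(x_n + h, w_n + h·k1); w_{n+1} = w_n + (h/2)·(k1 + k2).
x=1.000000, w=-2.100000:
  k1 = f(1.000000, -2.100000) = -7.379000
  k2 = f(1.410000, -5.125390) = -48.502283
  w ← -2.100000 + (0.41/2)·(-7.379000 + (-48.502283)) = -13.555663
w(1.41) ≈ -13.5557

-13.5557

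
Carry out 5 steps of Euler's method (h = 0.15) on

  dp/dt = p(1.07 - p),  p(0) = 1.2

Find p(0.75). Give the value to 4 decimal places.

Euler: p_{n+1} = p_n + h·f(t_n, p_n).
t=0.000000, p=1.200000: f=-0.156000 → p ← 1.200000 + 0.15·(-0.156000) = 1.176600
t=0.150000, p=1.176600: f=-0.125426 → p ← 1.176600 + 0.15·(-0.125426) = 1.157786
t=0.300000, p=1.157786: f=-0.101638 → p ← 1.157786 + 0.15·(-0.101638) = 1.142541
t=0.450000, p=1.142541: f=-0.082880 → p ← 1.142541 + 0.15·(-0.082880) = 1.130108
t=0.600000, p=1.130108: f=-0.067929 → p ← 1.130108 + 0.15·(-0.067929) = 1.119919
p(0.75) ≈ 1.1199

1.1199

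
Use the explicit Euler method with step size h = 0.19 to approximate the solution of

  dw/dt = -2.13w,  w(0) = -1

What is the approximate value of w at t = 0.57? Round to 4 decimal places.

Euler: w_{n+1} = w_n + h·f(t_n, w_n).
t=0.000000, w=-1.000000: f=2.130000 → w ← -1.000000 + 0.19·2.130000 = -0.595300
t=0.190000, w=-0.595300: f=1.267989 → w ← -0.595300 + 0.19·1.267989 = -0.354382
t=0.380000, w=-0.354382: f=0.754834 → w ← -0.354382 + 0.19·0.754834 = -0.210964
w(0.57) ≈ -0.2110

-0.2110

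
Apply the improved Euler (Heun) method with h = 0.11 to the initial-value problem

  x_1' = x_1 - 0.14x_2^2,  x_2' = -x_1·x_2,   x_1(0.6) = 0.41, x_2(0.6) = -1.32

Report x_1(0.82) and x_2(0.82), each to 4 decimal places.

Heun on (x_1,x_2): k1 = f(t_n, state_n); k2 = f(t_n + h, state_n + h·k1); state_{n+1} = state_n + (h/2)·(k1 + k2).
0.600000: (0.410000, -1.320000)
  k1 = (0.166064, 0.541200)
  predictor → (0.428267, -1.260468)
  k2 = (0.205838, 0.539817)
  → (0.430455, -1.260544)
0.710000: (0.430455, -1.260544)
  k1 = (0.207999, 0.542607)
  predictor → (0.453334, -1.200857)
  k2 = (0.251446, 0.544390)
  → (0.455724, -1.200759)
(x_1(0.82), x_2(0.82)) ≈ (0.4557, -1.2008)

0.4557, -1.2008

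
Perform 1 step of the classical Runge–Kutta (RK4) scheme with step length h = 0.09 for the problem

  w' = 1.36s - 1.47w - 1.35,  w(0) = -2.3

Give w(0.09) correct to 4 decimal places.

RK4: k1 = f(s_n, w_n); k2 = f(s_n + h/2, w_n + (h/2)·k1); k3 = f(s_n + h/2, w_n + (h/2)·k2); k4 = f(s_n + h, w_n + h·k3); w_{n+1} = w_n + (h/6)·(k1 + 2k2 + 2k3 + k4).
s=0.000000, w=-2.300000:
  k1 = f(0.000000, -2.300000) = 2.031000
  k2 = f(0.045000, -2.208605) = 1.957849
  k3 = f(0.045000, -2.211897) = 1.962688
  k4 = f(0.090000, -2.123358) = 1.893736
  w ← -2.300000 + (0.09/6)·(k1 + 2k2 + 2k3 + k4) = -2.123513
w(0.09) ≈ -2.1235

-2.1235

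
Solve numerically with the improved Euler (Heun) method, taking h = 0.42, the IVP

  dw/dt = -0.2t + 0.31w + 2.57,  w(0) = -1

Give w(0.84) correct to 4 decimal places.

1.0869

Heun: k1 = f(t_n, w_n); k2 = f(t_n + h, w_n + h·k1); w_{n+1} = w_n + (h/2)·(k1 + k2).
t=0.000000, w=-1.000000:
  k1 = f(0.000000, -1.000000) = 2.260000
  k2 = f(0.420000, -0.050800) = 2.470252
  w ← -1.000000 + (0.42/2)·(2.260000 + 2.470252) = -0.006647
t=0.420000, w=-0.006647:
  k1 = f(0.420000, -0.006647) = 2.483939
  k2 = f(0.840000, 1.036607) = 2.723348
  w ← -0.006647 + (0.42/2)·(2.483939 + 2.723348) = 1.086883
w(0.84) ≈ 1.0869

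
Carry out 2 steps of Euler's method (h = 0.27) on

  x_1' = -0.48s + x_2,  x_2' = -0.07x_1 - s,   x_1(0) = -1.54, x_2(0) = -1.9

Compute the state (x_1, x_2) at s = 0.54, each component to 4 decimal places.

-2.5931, -1.9050

Euler on (x_1,x_2): x_1_{n+1} = x_1_n + h·x_1', x_2_{n+1} = x_2_n + h·x_2'.
0.000000: (-1.540000, -1.900000); f=(-1.900000, 0.107800) → (-2.053000, -1.870894)
0.270000: (-2.053000, -1.870894); f=(-2.000494, -0.126290) → (-2.593133, -1.904992)
(x_1(0.54), x_2(0.54)) ≈ (-2.5931, -1.9050)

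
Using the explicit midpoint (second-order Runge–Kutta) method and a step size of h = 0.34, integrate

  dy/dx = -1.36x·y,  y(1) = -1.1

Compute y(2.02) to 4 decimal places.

-0.1587

Midpoint: k1 = f(x_n, y_n); k2 = f(x_n + h/2, y_n + (h/2)·k1); y_{n+1} = y_n + h·k2.
x=1.000000, y=-1.100000:
  k1 = f(1.000000, -1.100000) = 1.496000
  k2 = f(1.170000, -0.845680) = 1.345646
  y ← -1.100000 + 0.34·1.345646 = -0.642480
x=1.340000, y=-0.642480:
  k1 = f(1.340000, -0.642480) = 1.170856
  k2 = f(1.510000, -0.443435) = 0.910638
  y ← -0.642480 + 0.34·0.910638 = -0.332864
x=1.680000, y=-0.332864:
  k1 = f(1.680000, -0.332864) = 0.760527
  k2 = f(1.850000, -0.203574) = 0.512192
  y ← -0.332864 + 0.34·0.512192 = -0.158718
y(2.02) ≈ -0.1587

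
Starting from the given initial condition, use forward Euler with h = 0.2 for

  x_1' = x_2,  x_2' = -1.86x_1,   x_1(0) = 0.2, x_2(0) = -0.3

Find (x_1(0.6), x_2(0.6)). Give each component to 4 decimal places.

-0.0202, -0.4507

Euler on (x_1,x_2): x_1_{n+1} = x_1_n + h·x_1', x_2_{n+1} = x_2_n + h·x_2'.
0.000000: (0.200000, -0.300000); f=(-0.300000, -0.372000) → (0.140000, -0.374400)
0.200000: (0.140000, -0.374400); f=(-0.374400, -0.260400) → (0.065120, -0.426480)
0.400000: (0.065120, -0.426480); f=(-0.426480, -0.121123) → (-0.020176, -0.450705)
(x_1(0.6), x_2(0.6)) ≈ (-0.0202, -0.4507)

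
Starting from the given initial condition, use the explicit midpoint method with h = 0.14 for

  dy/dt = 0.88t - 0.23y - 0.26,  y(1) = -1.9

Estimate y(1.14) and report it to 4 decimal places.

-1.7458

Midpoint: k1 = f(t_n, y_n); k2 = f(t_n + h/2, y_n + (h/2)·k1); y_{n+1} = y_n + h·k2.
t=1.000000, y=-1.900000:
  k1 = f(1.000000, -1.900000) = 1.057000
  k2 = f(1.070000, -1.826010) = 1.101582
  y ← -1.900000 + 0.14·1.101582 = -1.745778
y(1.14) ≈ -1.7458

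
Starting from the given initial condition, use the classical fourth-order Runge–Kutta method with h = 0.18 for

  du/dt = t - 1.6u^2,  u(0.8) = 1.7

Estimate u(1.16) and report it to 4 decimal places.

1.0677

RK4: k1 = f(t_n, u_n); k2 = f(t_n + h/2, u_n + (h/2)·k1); k3 = f(t_n + h/2, u_n + (h/2)·k2); k4 = f(t_n + h, u_n + h·k3); u_{n+1} = u_n + (h/6)·(k1 + 2k2 + 2k3 + k4).
t=0.800000, u=1.700000:
  k1 = f(0.800000, 1.700000) = -3.824000
  k2 = f(0.890000, 1.355840) = -2.051283
  k3 = f(0.890000, 1.515384) = -2.784224
  k4 = f(0.980000, 1.198840) = -1.319546
  u ← 1.700000 + (0.18/6)·(k1 + 2k2 + 2k3 + k4) = 1.255563
t=0.980000, u=1.255563:
  k1 = f(0.980000, 1.255563) = -1.542302
  k2 = f(1.070000, 1.116756) = -0.925430
  k3 = f(1.070000, 1.172274) = -1.128764
  k4 = f(1.160000, 1.052386) = -0.612025
  u ← 1.255563 + (0.18/6)·(k1 + 2k2 + 2k3 + k4) = 1.067682
u(1.16) ≈ 1.0677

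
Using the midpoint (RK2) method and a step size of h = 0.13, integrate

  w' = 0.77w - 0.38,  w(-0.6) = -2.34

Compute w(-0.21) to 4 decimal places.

-3.3307

Midpoint: k1 = f(t_n, w_n); k2 = f(t_n + h/2, w_n + (h/2)·k1); w_{n+1} = w_n + h·k2.
t=-0.600000, w=-2.340000:
  k1 = f(-0.600000, -2.340000) = -2.181800
  k2 = f(-0.535000, -2.481817) = -2.290999
  w ← -2.340000 + 0.13·(-2.290999) = -2.637830
t=-0.470000, w=-2.637830:
  k1 = f(-0.470000, -2.637830) = -2.411129
  k2 = f(-0.405000, -2.794553) = -2.531806
  w ← -2.637830 + 0.13·(-2.531806) = -2.966965
t=-0.340000, w=-2.966965:
  k1 = f(-0.340000, -2.966965) = -2.664563
  k2 = f(-0.275000, -3.140161) = -2.797924
  w ← -2.966965 + 0.13·(-2.797924) = -3.330695
w(-0.21) ≈ -3.3307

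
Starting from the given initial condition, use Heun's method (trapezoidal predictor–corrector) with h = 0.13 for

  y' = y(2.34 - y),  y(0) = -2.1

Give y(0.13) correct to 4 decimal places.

Heun: k1 = f(x_n, y_n); k2 = f(x_n + h, y_n + h·k1); y_{n+1} = y_n + (h/2)·(k1 + k2).
x=0.000000, y=-2.100000:
  k1 = f(0.000000, -2.100000) = -9.324000
  k2 = f(0.130000, -3.312120) = -18.720500
  y ← -2.100000 + (0.13/2)·(-9.324000 + (-18.720500)) = -3.922892
y(0.13) ≈ -3.9229

-3.9229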